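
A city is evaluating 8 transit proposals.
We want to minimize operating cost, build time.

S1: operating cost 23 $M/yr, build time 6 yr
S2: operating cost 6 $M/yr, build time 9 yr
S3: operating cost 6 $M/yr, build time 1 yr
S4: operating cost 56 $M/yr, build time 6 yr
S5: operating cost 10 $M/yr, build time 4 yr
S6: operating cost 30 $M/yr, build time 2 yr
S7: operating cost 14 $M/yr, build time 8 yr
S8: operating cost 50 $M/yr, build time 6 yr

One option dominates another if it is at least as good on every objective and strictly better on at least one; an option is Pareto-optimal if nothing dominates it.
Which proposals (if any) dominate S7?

S3: operating cost 6≤14, build time 1≤8 — dominates S7.
S5: operating cost 10≤14, build time 4≤8 — dominates S7.
Others (S1, S2, S4, S6, S8) are each worse than S7 on at least one objective.

S3, S5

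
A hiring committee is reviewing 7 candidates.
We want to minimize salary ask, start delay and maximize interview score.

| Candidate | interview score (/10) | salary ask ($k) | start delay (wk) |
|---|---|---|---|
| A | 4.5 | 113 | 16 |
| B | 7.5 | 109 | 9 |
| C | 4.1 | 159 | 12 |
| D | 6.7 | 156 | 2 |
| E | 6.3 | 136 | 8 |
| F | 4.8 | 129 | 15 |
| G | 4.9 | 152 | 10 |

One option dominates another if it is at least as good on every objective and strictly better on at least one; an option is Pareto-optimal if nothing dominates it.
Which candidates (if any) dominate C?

B: interview score 7.5≥4.1, salary ask 109≤159, start delay 9≤12 — dominates C.
D: interview score 6.7≥4.1, salary ask 156≤159, start delay 2≤12 — dominates C.
E: interview score 6.3≥4.1, salary ask 136≤159, start delay 8≤12 — dominates C.
G: interview score 4.9≥4.1, salary ask 152≤159, start delay 10≤12 — dominates C.
Others (A, F) are each worse than C on at least one objective.

B, D, E, G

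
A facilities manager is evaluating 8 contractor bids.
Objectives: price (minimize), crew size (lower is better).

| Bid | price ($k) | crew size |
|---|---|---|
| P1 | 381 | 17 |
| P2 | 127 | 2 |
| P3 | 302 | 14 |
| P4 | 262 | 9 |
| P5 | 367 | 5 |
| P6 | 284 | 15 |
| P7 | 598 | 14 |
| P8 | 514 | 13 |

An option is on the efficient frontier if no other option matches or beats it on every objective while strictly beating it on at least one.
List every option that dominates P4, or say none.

P2

P2: price 127≤262, crew size 2≤9 — dominates P4.
Others (P1, P3, P5, P6, P7, P8) are each worse than P4 on at least one objective.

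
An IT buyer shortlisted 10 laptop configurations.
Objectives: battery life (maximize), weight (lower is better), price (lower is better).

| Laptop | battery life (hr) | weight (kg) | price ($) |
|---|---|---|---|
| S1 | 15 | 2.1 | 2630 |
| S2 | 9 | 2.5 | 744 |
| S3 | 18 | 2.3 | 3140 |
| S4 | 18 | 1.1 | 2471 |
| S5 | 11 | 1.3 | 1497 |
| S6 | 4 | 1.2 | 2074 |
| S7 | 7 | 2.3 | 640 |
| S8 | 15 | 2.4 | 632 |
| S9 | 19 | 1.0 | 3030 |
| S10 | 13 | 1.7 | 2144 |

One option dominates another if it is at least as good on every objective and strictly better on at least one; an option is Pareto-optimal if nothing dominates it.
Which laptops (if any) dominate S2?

S8: battery life 15≥9, weight 2.4≤2.5, price 632≤744 — dominates S2.
Others (S1, S3, S4, S5, S6, S7, S9, S10) are each worse than S2 on at least one objective.

S8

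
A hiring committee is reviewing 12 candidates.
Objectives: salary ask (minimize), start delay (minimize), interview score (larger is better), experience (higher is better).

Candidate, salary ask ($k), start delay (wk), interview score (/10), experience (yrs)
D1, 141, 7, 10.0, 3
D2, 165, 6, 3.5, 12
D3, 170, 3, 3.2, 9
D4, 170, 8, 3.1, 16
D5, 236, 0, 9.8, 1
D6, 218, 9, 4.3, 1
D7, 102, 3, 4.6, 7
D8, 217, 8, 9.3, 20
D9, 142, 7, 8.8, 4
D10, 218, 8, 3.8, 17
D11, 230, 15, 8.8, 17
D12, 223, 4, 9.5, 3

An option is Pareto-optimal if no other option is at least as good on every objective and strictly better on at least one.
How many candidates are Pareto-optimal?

D1: not dominated (best interview score).
D2: not dominated.
D3: not dominated.
D4: not dominated.
D5: not dominated (best start delay).
D6: dominated by D1 (salary ask 141≤218, start delay 7≤9, interview score 10.0≥4.3, experience 3≥1).
D7: not dominated (best salary ask).
D8: not dominated (best experience).
D9: not dominated.
D10: dominated by D8 (salary ask 217≤218, start delay 8≤8, interview score 9.3≥3.8, experience 20≥17).
D11: dominated by D8 (salary ask 217≤230, start delay 8≤15, interview score 9.3≥8.8, experience 20≥17).
D12: not dominated.
Pareto-optimal: D1, D2, D3, D4, D5, D7, D8, D9, D12 → 9.

9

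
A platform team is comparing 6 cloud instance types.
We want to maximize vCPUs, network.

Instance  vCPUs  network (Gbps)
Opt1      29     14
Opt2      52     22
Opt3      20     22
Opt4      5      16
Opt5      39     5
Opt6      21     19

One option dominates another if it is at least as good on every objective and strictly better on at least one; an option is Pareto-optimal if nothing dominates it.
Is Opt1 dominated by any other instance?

Yes

Opt2 vs Opt1: vCPUs 52≥29, network 22≥14 — Opt2 is at least as good on every objective and strictly better on at least one, so Opt2 dominates Opt1.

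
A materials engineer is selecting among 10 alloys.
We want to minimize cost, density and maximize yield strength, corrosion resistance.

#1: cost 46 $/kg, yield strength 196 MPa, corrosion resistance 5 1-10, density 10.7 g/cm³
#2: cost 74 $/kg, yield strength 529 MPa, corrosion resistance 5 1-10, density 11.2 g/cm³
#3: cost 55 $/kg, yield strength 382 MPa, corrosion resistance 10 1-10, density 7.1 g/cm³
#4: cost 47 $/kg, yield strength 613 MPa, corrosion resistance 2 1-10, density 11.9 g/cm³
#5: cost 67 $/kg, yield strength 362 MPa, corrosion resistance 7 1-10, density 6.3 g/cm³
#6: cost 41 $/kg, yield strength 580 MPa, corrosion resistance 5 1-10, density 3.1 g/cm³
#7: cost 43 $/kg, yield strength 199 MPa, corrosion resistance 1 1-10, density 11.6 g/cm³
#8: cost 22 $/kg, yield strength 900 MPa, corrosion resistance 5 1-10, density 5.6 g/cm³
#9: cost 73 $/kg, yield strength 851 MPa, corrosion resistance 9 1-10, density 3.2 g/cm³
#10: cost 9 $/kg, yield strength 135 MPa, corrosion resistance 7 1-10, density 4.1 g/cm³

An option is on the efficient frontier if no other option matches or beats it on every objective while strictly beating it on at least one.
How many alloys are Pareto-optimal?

6

#1: dominated by #6 (cost 41≤46, yield strength 580≥196, corrosion resistance 5≥5, density 3.1≤10.7).
#2: dominated by #6 (cost 41≤74, yield strength 580≥529, corrosion resistance 5≥5, density 3.1≤11.2).
#3: not dominated (best corrosion resistance).
#4: dominated by #8 (cost 22≤47, yield strength 900≥613, corrosion resistance 5≥2, density 5.6≤11.9).
#5: not dominated.
#6: not dominated (best density).
#7: dominated by #6 (cost 41≤43, yield strength 580≥199, corrosion resistance 5≥1, density 3.1≤11.6).
#8: not dominated (best yield strength).
#9: not dominated.
#10: not dominated (best cost).
Pareto-optimal: #3, #5, #6, #8, #9, #10 → 6.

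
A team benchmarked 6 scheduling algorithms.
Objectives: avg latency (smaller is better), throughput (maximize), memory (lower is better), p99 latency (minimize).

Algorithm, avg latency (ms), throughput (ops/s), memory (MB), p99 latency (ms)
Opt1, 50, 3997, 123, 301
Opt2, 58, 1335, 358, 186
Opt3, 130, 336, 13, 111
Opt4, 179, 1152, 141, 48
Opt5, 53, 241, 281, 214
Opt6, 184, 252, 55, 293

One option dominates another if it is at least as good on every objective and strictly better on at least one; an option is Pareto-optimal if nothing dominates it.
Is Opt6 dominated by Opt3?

Yes

Opt3 vs Opt6: avg latency 130≤184, throughput 336≥252, memory 13≤55, p99 latency 111≤293 — Opt3 is at least as good on every objective with at least one strict improvement.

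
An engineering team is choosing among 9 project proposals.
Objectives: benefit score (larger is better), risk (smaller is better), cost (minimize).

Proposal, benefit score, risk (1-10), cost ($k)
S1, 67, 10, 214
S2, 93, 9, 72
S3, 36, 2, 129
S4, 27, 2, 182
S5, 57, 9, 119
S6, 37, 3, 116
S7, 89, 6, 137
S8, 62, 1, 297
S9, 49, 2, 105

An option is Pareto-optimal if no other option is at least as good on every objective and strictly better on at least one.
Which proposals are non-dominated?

S2, S7, S8, S9

S1: dominated by S2 (benefit score 93≥67, risk 9≤10, cost 72≤214).
S2: not dominated (best benefit score).
S3: dominated by S9 (benefit score 49≥36, risk 2≤2, cost 105≤129).
S4: dominated by S3 (benefit score 36≥27, risk 2≤2, cost 129≤182).
S5: dominated by S2 (benefit score 93≥57, risk 9≤9, cost 72≤119).
S6: dominated by S9 (benefit score 49≥37, risk 2≤3, cost 105≤116).
S7: not dominated.
S8: not dominated (best risk).
S9: not dominated.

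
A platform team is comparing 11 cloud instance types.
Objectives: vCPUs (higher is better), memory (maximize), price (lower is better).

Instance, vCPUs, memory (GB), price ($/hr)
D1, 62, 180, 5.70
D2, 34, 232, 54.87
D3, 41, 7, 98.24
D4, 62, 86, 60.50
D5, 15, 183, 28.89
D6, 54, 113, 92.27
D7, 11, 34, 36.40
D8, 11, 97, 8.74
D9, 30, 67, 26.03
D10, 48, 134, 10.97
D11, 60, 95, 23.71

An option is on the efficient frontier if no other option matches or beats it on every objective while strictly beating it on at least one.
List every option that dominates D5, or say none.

none

D1: worse on memory (180 vs 183).
D2: worse on price (54.87 vs 28.89).
D3: worse on memory (7 vs 183).
D4: worse on memory (86 vs 183).
D6: worse on memory (113 vs 183).
D7: worse on vCPUs (11 vs 15).
D8: worse on vCPUs (11 vs 15).
D9: worse on memory (67 vs 183).
D10: worse on memory (134 vs 183).
D11: worse on memory (95 vs 183).
No option dominates D5.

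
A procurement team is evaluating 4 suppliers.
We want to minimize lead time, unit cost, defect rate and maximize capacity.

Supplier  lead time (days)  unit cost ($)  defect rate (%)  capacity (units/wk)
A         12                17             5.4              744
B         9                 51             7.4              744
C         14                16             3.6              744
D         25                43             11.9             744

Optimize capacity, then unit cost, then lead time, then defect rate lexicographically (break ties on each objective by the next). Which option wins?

First maximize capacity: best is 744, kept {A, B, C, D}.
Then minimize unit cost: best is 16, kept {C}.

C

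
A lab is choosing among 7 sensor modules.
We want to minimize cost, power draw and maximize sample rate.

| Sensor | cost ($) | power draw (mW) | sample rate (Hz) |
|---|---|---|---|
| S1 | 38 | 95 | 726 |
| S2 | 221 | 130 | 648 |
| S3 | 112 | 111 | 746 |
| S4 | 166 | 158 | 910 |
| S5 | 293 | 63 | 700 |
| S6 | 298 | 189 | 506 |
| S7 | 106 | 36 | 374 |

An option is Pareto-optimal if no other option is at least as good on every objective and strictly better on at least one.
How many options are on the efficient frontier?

5

S1: not dominated (best cost).
S2: dominated by S1 (cost 38≤221, power draw 95≤130, sample rate 726≥648).
S3: not dominated.
S4: not dominated (best sample rate).
S5: not dominated.
S6: dominated by S1 (cost 38≤298, power draw 95≤189, sample rate 726≥506).
S7: not dominated (best power draw).
Pareto-optimal: S1, S3, S4, S5, S7 → 5.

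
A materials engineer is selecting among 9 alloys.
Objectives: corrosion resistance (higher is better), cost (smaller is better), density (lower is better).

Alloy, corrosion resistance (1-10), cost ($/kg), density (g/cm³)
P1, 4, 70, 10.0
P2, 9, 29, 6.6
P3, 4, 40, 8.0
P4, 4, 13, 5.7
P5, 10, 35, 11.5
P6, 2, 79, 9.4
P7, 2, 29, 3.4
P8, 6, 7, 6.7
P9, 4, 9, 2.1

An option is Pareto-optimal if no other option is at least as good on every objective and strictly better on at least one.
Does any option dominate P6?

P2 vs P6: corrosion resistance 9≥2, cost 29≤79, density 6.6≤9.4 — P2 is at least as good on every objective and strictly better on at least one, so P2 dominates P6.

Yes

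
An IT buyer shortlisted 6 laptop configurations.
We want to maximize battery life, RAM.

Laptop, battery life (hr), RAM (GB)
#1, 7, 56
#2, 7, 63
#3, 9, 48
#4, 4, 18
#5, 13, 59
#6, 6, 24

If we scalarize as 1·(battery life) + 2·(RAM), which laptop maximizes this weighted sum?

#1: 1·7 + 2·56 = 119
#2: 1·7 + 2·63 = 133
#3: 1·9 + 2·48 = 105
#4: 1·4 + 2·18 = 40
#5: 1·13 + 2·59 = 131
#6: 1·6 + 2·24 = 54
Highest: #2 at 133.

#2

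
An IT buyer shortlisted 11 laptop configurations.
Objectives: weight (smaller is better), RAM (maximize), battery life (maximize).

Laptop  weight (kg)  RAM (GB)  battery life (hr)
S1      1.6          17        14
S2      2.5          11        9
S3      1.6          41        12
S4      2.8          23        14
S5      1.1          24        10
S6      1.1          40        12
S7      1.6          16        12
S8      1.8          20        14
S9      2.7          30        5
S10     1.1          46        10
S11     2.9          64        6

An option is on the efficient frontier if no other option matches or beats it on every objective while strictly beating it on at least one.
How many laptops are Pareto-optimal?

7

S1: not dominated.
S2: dominated by S1 (weight 1.6≤2.5, RAM 17≥11, battery life 14≥9).
S3: not dominated.
S4: not dominated.
S5: dominated by S6 (weight 1.1≤1.1, RAM 40≥24, battery life 12≥10).
S6: not dominated.
S7: dominated by S1 (weight 1.6≤1.6, RAM 17≥16, battery life 14≥12).
S8: not dominated.
S9: dominated by S3 (weight 1.6≤2.7, RAM 41≥30, battery life 12≥5).
S10: not dominated.
S11: not dominated (best RAM).
Pareto-optimal: S1, S3, S4, S6, S8, S10, S11 → 7.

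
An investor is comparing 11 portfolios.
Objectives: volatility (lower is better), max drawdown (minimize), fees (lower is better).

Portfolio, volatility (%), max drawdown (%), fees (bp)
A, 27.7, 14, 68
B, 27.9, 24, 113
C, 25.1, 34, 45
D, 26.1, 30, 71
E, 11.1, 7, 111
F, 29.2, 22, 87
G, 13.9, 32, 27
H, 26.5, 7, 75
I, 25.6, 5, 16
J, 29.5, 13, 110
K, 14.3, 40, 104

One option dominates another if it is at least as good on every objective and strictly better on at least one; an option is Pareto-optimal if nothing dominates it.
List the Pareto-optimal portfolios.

A: dominated by I (volatility 25.6≤27.7, max drawdown 5≤14, fees 16≤68).
B: dominated by A (volatility 27.7≤27.9, max drawdown 14≤24, fees 68≤113).
C: dominated by G (volatility 13.9≤25.1, max drawdown 32≤34, fees 27≤45).
D: dominated by I (volatility 25.6≤26.1, max drawdown 5≤30, fees 16≤71).
E: not dominated (best volatility).
F: dominated by A (volatility 27.7≤29.2, max drawdown 14≤22, fees 68≤87).
G: not dominated.
H: dominated by I (volatility 25.6≤26.5, max drawdown 5≤7, fees 16≤75).
I: not dominated (best max drawdown).
J: dominated by H (volatility 26.5≤29.5, max drawdown 7≤13, fees 75≤110).
K: dominated by G (volatility 13.9≤14.3, max drawdown 32≤40, fees 27≤104).

E, G, I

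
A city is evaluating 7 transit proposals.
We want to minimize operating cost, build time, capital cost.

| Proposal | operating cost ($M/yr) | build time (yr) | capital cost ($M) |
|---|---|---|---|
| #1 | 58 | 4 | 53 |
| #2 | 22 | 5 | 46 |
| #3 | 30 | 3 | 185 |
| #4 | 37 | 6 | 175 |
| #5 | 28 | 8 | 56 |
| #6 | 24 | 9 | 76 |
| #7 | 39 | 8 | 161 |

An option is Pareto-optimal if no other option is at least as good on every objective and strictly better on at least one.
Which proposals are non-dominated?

#1, #2, #3

#1: not dominated.
#2: not dominated (best operating cost).
#3: not dominated (best build time).
#4: dominated by #2 (operating cost 22≤37, build time 5≤6, capital cost 46≤175).
#5: dominated by #2 (operating cost 22≤28, build time 5≤8, capital cost 46≤56).
#6: dominated by #2 (operating cost 22≤24, build time 5≤9, capital cost 46≤76).
#7: dominated by #2 (operating cost 22≤39, build time 5≤8, capital cost 46≤161).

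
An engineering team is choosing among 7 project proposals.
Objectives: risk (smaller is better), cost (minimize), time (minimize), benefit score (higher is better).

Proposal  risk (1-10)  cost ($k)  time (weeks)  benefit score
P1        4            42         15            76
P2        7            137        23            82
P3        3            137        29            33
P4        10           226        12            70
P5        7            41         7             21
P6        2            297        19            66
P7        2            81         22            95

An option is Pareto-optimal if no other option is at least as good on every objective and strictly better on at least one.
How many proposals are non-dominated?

5

P1: not dominated.
P2: dominated by P7 (risk 2≤7, cost 81≤137, time 22≤23, benefit score 95≥82).
P3: dominated by P7 (risk 2≤3, cost 81≤137, time 22≤29, benefit score 95≥33).
P4: not dominated.
P5: not dominated (best cost).
P6: not dominated.
P7: not dominated (best benefit score).
Pareto-optimal: P1, P4, P5, P6, P7 → 5.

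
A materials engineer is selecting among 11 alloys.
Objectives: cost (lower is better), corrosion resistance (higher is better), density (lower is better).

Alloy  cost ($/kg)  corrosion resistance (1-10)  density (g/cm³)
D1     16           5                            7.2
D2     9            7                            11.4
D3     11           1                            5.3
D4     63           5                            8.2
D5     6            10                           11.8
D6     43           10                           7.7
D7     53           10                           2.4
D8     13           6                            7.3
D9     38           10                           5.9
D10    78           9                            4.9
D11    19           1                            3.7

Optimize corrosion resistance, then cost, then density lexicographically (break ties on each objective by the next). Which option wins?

D5

First maximize corrosion resistance: best is 10, kept {D5, D6, D7, D9}.
Then minimize cost: best is 6, kept {D5}.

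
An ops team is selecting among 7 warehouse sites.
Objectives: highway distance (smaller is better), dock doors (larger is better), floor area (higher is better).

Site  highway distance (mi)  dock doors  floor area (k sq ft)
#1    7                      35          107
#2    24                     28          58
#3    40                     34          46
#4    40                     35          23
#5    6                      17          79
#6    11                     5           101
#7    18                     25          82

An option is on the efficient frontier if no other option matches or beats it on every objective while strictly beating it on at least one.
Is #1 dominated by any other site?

No

#2: worse on highway distance (24 vs 7).
#3: worse on highway distance (40 vs 7).
#4: worse on highway distance (40 vs 7).
#5: worse on dock doors (17 vs 35).
#6: worse on highway distance (11 vs 7).
#7: worse on highway distance (18 vs 7).
No option is at least as good as #1 on every objective and strictly better on one.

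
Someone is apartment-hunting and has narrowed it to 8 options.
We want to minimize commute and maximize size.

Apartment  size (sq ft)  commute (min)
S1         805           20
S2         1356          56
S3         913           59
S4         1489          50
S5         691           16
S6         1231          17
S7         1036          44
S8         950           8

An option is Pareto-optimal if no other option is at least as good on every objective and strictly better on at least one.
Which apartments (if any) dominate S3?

S2: size 1356≥913, commute 56≤59 — dominates S3.
S4: size 1489≥913, commute 50≤59 — dominates S3.
S6: size 1231≥913, commute 17≤59 — dominates S3.
S7: size 1036≥913, commute 44≤59 — dominates S3.
S8: size 950≥913, commute 8≤59 — dominates S3.
Others (S1, S5) are each worse than S3 on at least one objective.

S2, S4, S6, S7, S8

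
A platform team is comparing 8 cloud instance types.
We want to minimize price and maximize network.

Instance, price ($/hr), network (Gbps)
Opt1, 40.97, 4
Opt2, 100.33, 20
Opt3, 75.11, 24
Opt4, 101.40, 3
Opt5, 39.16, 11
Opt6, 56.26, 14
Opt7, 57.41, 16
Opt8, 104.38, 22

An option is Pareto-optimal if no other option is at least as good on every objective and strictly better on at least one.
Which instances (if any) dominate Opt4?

Opt1: price 40.97≤101.40, network 4≥3 — dominates Opt4.
Opt2: price 100.33≤101.40, network 20≥3 — dominates Opt4.
Opt3: price 75.11≤101.40, network 24≥3 — dominates Opt4.
Opt5: price 39.16≤101.40, network 11≥3 — dominates Opt4.
Opt6: price 56.26≤101.40, network 14≥3 — dominates Opt4.
Opt7: price 57.41≤101.40, network 16≥3 — dominates Opt4.
Others (Opt8) are each worse than Opt4 on at least one objective.

Opt1, Opt2, Opt3, Opt5, Opt6, Opt7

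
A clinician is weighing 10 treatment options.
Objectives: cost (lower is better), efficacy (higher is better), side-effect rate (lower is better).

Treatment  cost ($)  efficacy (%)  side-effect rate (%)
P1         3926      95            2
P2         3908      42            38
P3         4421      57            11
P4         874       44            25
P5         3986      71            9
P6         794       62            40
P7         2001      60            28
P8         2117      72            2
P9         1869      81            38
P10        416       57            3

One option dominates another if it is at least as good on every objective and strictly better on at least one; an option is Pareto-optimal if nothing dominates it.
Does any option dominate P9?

P1: worse on cost (3926 vs 1869).
P2: worse on cost (3908 vs 1869).
P3: worse on cost (4421 vs 1869).
P4: worse on efficacy (44 vs 81).
P5: worse on cost (3986 vs 1869).
P6: worse on efficacy (62 vs 81).
P7: worse on cost (2001 vs 1869).
P8: worse on cost (2117 vs 1869).
P10: worse on efficacy (57 vs 81).
No option is at least as good as P9 on every objective and strictly better on one.

No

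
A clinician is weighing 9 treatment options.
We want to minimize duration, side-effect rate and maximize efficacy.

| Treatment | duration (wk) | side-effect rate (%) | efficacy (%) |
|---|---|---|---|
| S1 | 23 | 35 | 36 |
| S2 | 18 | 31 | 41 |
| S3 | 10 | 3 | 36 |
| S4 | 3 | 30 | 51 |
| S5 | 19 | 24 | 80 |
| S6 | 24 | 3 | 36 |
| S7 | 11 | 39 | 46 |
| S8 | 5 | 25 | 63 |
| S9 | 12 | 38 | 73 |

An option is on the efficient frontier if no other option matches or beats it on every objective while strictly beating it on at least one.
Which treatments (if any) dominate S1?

S2: duration 18≤23, side-effect rate 31≤35, efficacy 41≥36 — dominates S1.
S3: duration 10≤23, side-effect rate 3≤35, efficacy 36≥36 — dominates S1.
S4: duration 3≤23, side-effect rate 30≤35, efficacy 51≥36 — dominates S1.
S5: duration 19≤23, side-effect rate 24≤35, efficacy 80≥36 — dominates S1.
S8: duration 5≤23, side-effect rate 25≤35, efficacy 63≥36 — dominates S1.
Others (S6, S7, S9) are each worse than S1 on at least one objective.

S2, S3, S4, S5, S8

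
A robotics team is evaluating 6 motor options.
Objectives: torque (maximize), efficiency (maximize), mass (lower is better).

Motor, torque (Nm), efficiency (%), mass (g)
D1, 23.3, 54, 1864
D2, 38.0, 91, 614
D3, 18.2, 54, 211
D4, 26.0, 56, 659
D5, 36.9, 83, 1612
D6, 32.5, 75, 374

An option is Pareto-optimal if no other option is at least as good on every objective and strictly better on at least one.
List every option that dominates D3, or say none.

none

D1: worse on mass (1864 vs 211).
D2: worse on mass (614 vs 211).
D4: worse on mass (659 vs 211).
D5: worse on mass (1612 vs 211).
D6: worse on mass (374 vs 211).
No option dominates D3.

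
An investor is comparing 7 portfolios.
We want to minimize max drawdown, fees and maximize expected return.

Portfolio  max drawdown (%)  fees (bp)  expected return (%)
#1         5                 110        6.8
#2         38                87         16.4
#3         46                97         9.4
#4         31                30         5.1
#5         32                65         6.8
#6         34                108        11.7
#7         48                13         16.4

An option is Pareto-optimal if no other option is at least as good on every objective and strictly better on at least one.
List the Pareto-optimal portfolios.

#1: not dominated (best max drawdown).
#2: not dominated.
#3: dominated by #2 (max drawdown 38≤46, fees 87≤97, expected return 16.4≥9.4).
#4: not dominated.
#5: not dominated.
#6: not dominated.
#7: not dominated (best fees).

#1, #2, #4, #5, #6, #7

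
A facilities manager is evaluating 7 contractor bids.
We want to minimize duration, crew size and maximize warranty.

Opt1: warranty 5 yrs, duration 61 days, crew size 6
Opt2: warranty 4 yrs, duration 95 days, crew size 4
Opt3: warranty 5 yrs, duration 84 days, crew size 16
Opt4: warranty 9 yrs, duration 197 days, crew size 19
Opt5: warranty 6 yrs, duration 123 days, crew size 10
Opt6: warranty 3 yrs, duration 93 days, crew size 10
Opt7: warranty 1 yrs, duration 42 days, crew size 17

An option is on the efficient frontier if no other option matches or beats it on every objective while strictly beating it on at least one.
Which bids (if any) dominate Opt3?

Opt1

Opt1: warranty 5≥5, duration 61≤84, crew size 6≤16 — dominates Opt3.
Others (Opt2, Opt4, Opt5, Opt6, Opt7) are each worse than Opt3 on at least one objective.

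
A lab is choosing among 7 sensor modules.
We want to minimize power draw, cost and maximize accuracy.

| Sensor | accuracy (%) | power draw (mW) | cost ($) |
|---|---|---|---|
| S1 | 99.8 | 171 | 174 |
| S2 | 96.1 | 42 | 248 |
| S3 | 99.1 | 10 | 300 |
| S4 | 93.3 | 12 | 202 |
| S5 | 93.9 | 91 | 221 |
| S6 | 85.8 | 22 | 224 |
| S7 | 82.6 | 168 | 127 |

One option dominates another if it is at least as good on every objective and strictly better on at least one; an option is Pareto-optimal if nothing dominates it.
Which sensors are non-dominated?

S1: not dominated (best accuracy).
S2: not dominated.
S3: not dominated (best power draw).
S4: not dominated.
S5: not dominated.
S6: dominated by S4 (accuracy 93.3≥85.8, power draw 12≤22, cost 202≤224).
S7: not dominated (best cost).

S1, S2, S3, S4, S5, S7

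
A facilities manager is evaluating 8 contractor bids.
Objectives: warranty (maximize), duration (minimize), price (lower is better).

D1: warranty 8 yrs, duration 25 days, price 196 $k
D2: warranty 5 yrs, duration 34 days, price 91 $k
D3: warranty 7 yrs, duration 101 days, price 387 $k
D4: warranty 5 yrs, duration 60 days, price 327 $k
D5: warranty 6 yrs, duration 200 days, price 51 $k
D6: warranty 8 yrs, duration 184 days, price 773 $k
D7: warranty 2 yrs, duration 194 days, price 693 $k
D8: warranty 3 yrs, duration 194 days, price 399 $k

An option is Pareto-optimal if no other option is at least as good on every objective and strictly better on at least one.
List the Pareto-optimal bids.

D1: not dominated (best duration).
D2: not dominated.
D3: dominated by D1 (warranty 8≥7, duration 25≤101, price 196≤387).
D4: dominated by D1 (warranty 8≥5, duration 25≤60, price 196≤327).
D5: not dominated (best price).
D6: dominated by D1 (warranty 8≥8, duration 25≤184, price 196≤773).
D7: dominated by D1 (warranty 8≥2, duration 25≤194, price 196≤693).
D8: dominated by D1 (warranty 8≥3, duration 25≤194, price 196≤399).

D1, D2, D5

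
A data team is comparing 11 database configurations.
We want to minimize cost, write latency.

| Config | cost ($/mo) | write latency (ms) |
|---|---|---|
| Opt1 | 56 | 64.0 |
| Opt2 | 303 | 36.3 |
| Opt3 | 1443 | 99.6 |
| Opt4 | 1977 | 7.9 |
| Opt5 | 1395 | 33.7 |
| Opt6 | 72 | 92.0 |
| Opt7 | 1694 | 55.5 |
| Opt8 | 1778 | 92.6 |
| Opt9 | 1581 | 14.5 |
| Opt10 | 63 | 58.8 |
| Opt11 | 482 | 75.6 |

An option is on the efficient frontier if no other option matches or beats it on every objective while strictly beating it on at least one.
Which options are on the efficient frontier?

Opt1, Opt2, Opt4, Opt5, Opt9, Opt10

Opt1: not dominated (best cost).
Opt2: not dominated.
Opt3: dominated by Opt1 (cost 56≤1443, write latency 64.0≤99.6).
Opt4: not dominated (best write latency).
Opt5: not dominated.
Opt6: dominated by Opt1 (cost 56≤72, write latency 64.0≤92.0).
Opt7: dominated by Opt2 (cost 303≤1694, write latency 36.3≤55.5).
Opt8: dominated by Opt1 (cost 56≤1778, write latency 64.0≤92.6).
Opt9: not dominated.
Opt10: not dominated.
Opt11: dominated by Opt1 (cost 56≤482, write latency 64.0≤75.6).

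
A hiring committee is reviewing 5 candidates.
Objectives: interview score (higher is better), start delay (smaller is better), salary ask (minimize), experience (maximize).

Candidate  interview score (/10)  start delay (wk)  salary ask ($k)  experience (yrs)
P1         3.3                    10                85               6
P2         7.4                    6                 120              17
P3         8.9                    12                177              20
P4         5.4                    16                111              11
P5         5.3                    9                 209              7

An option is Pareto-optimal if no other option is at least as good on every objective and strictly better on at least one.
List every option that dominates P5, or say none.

P2

P2: interview score 7.4≥5.3, start delay 6≤9, salary ask 120≤209, experience 17≥7 — dominates P5.
Others (P1, P3, P4) are each worse than P5 on at least one objective.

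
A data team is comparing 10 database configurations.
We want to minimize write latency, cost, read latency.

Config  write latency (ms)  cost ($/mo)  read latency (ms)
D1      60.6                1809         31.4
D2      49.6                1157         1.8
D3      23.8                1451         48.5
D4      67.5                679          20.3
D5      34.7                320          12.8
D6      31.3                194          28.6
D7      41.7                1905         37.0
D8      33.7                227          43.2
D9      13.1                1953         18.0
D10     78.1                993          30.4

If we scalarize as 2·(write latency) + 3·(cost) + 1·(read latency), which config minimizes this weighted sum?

D1: 2·60.6 + 3·1809 + 1·31.4 = 5579.6
D2: 2·49.6 + 3·1157 + 1·1.8 = 3572.0
D3: 2·23.8 + 3·1451 + 1·48.5 = 4449.1
D4: 2·67.5 + 3·679 + 1·20.3 = 2192.3
D5: 2·34.7 + 3·320 + 1·12.8 = 1042.2
D6: 2·31.3 + 3·194 + 1·28.6 = 673.2
D7: 2·41.7 + 3·1905 + 1·37.0 = 5835.4
D8: 2·33.7 + 3·227 + 1·43.2 = 791.6
D9: 2·13.1 + 3·1953 + 1·18.0 = 5903.2
D10: 2·78.1 + 3·993 + 1·30.4 = 3165.6
Lowest: D6 at 673.2.

D6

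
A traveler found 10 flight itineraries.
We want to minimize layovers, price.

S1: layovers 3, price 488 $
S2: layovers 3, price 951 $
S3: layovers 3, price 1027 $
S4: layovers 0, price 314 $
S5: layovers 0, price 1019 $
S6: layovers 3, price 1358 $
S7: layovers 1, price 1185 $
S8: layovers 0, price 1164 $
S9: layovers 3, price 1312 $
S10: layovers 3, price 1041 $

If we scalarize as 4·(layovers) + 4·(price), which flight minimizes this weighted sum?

S4

S1: 4·3 + 4·488 = 1964
S2: 4·3 + 4·951 = 3816
S3: 4·3 + 4·1027 = 4120
S4: 4·0 + 4·314 = 1256
S5: 4·0 + 4·1019 = 4076
S6: 4·3 + 4·1358 = 5444
S7: 4·1 + 4·1185 = 4744
S8: 4·0 + 4·1164 = 4656
S9: 4·3 + 4·1312 = 5260
S10: 4·3 + 4·1041 = 4176
Lowest: S4 at 1256.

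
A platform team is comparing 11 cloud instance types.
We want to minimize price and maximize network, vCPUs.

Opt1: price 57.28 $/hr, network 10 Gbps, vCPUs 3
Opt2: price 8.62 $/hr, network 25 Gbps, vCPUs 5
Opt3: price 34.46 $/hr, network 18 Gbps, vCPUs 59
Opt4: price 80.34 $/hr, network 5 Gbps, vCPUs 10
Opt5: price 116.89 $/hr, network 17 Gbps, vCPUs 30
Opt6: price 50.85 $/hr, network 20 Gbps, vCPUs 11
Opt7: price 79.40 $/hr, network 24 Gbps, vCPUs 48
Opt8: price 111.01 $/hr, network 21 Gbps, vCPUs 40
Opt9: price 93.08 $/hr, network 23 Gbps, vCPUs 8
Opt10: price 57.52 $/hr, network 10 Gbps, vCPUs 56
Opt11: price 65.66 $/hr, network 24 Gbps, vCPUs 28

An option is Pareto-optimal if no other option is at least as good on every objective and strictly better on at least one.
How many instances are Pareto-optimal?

5

Opt1: dominated by Opt2 (price 8.62≤57.28, network 25≥10, vCPUs 5≥3).
Opt2: not dominated (best price).
Opt3: not dominated (best vCPUs).
Opt4: dominated by Opt3 (price 34.46≤80.34, network 18≥5, vCPUs 59≥10).
Opt5: dominated by Opt3 (price 34.46≤116.89, network 18≥17, vCPUs 59≥30).
Opt6: not dominated.
Opt7: not dominated.
Opt8: dominated by Opt7 (price 79.40≤111.01, network 24≥21, vCPUs 48≥40).
Opt9: dominated by Opt7 (price 79.40≤93.08, network 24≥23, vCPUs 48≥8).
Opt10: dominated by Opt3 (price 34.46≤57.52, network 18≥10, vCPUs 59≥56).
Opt11: not dominated.
Pareto-optimal: Opt2, Opt3, Opt6, Opt7, Opt11 → 5.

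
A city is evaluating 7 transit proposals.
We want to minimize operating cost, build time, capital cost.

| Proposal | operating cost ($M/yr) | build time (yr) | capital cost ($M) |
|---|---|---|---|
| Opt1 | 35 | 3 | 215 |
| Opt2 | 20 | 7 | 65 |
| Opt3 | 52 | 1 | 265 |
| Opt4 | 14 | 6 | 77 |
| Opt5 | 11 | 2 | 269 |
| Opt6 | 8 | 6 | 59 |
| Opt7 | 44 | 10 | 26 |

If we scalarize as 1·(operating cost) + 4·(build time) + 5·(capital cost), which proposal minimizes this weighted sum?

Opt1: 1·35 + 4·3 + 5·215 = 1122
Opt2: 1·20 + 4·7 + 5·65 = 373
Opt3: 1·52 + 4·1 + 5·265 = 1381
Opt4: 1·14 + 4·6 + 5·77 = 423
Opt5: 1·11 + 4·2 + 5·269 = 1364
Opt6: 1·8 + 4·6 + 5·59 = 327
Opt7: 1·44 + 4·10 + 5·26 = 214
Lowest: Opt7 at 214.

Opt7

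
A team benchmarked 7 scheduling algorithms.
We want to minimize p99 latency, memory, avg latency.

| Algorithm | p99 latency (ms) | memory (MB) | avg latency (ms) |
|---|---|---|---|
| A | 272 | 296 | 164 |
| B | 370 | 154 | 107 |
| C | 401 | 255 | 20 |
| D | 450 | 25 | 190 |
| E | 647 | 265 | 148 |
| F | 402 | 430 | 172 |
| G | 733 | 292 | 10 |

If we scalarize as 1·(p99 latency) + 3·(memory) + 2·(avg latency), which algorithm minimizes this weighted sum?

D

A: 1·272 + 3·296 + 2·164 = 1488
B: 1·370 + 3·154 + 2·107 = 1046
C: 1·401 + 3·255 + 2·20 = 1206
D: 1·450 + 3·25 + 2·190 = 905
E: 1·647 + 3·265 + 2·148 = 1738
F: 1·402 + 3·430 + 2·172 = 2036
G: 1·733 + 3·292 + 2·10 = 1629
Lowest: D at 905.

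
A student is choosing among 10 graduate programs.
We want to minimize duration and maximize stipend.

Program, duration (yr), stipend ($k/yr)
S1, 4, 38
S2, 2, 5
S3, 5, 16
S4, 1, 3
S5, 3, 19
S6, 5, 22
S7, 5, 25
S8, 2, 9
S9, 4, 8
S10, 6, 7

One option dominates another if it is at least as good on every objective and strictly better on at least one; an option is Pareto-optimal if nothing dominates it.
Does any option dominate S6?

S1 vs S6: duration 4≤5, stipend 38≥22 — S1 is at least as good on every objective and strictly better on at least one, so S1 dominates S6.

Yes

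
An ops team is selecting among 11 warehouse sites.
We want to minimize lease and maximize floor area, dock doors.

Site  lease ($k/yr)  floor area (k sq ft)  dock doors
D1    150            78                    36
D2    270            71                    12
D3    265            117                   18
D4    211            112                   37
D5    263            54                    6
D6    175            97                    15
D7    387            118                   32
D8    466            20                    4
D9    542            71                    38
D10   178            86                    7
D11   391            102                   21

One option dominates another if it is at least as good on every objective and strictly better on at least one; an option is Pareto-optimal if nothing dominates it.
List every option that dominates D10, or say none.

D6

D6: lease 175≤178, floor area 97≥86, dock doors 15≥7 — dominates D10.
Others (D1, D2, D3, D4, D5, D7, D8, D9, D11) are each worse than D10 on at least one objective.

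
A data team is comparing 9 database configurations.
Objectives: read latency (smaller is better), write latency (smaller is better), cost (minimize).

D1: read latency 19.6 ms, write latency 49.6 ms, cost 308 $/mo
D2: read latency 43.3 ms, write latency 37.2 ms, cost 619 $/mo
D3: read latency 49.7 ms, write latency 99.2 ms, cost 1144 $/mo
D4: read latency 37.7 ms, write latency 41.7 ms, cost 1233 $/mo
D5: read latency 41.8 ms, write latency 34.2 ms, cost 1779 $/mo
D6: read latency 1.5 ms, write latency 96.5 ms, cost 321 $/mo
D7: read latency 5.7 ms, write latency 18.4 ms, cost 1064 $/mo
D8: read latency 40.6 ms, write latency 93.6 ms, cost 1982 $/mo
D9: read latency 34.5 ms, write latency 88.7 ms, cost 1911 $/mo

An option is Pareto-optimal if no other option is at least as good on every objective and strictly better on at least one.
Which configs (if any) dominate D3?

D1, D2, D6, D7

D1: read latency 19.6≤49.7, write latency 49.6≤99.2, cost 308≤1144 — dominates D3.
D2: read latency 43.3≤49.7, write latency 37.2≤99.2, cost 619≤1144 — dominates D3.
D6: read latency 1.5≤49.7, write latency 96.5≤99.2, cost 321≤1144 — dominates D3.
D7: read latency 5.7≤49.7, write latency 18.4≤99.2, cost 1064≤1144 — dominates D3.
Others (D4, D5, D8, D9) are each worse than D3 on at least one objective.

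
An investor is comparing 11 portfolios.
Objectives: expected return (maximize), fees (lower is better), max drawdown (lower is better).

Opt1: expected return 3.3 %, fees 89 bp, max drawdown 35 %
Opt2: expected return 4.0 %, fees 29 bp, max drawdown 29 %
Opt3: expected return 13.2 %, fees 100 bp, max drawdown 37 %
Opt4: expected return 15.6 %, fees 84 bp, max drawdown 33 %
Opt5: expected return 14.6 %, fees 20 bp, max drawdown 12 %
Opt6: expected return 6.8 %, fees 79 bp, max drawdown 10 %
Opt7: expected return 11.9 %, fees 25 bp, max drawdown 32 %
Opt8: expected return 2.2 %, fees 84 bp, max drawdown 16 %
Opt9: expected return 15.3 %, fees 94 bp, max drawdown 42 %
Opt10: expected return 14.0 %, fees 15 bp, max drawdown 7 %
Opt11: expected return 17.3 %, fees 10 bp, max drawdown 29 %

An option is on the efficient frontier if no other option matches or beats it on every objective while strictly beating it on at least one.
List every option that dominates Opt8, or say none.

Opt5: expected return 14.6≥2.2, fees 20≤84, max drawdown 12≤16 — dominates Opt8.
Opt6: expected return 6.8≥2.2, fees 79≤84, max drawdown 10≤16 — dominates Opt8.
Opt10: expected return 14.0≥2.2, fees 15≤84, max drawdown 7≤16 — dominates Opt8.
Others (Opt1, Opt2, Opt3, Opt4, Opt7, Opt9, Opt11) are each worse than Opt8 on at least one objective.

Opt5, Opt6, Opt10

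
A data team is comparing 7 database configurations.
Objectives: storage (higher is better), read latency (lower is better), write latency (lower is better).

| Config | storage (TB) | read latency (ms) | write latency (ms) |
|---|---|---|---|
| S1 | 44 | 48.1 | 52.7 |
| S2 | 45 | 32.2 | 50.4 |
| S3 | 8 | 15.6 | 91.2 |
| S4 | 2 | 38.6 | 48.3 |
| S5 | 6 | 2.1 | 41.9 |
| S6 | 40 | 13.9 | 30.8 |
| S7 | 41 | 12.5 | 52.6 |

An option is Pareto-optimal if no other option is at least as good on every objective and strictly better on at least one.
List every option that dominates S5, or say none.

S1: worse on read latency (48.1 vs 2.1).
S2: worse on read latency (32.2 vs 2.1).
S3: worse on read latency (15.6 vs 2.1).
S4: worse on storage (2 vs 6).
S6: worse on read latency (13.9 vs 2.1).
S7: worse on read latency (12.5 vs 2.1).
No option dominates S5.

none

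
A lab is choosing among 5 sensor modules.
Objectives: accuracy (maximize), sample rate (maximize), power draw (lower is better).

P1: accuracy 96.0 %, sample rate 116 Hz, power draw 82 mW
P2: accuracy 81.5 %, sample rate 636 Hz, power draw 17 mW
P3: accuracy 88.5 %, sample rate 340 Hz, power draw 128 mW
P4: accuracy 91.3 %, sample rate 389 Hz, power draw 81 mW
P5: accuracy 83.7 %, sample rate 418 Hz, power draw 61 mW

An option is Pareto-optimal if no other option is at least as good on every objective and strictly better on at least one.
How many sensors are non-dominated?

4

P1: not dominated (best accuracy).
P2: not dominated (best sample rate).
P3: dominated by P4 (accuracy 91.3≥88.5, sample rate 389≥340, power draw 81≤128).
P4: not dominated.
P5: not dominated.
Pareto-optimal: P1, P2, P4, P5 → 4.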